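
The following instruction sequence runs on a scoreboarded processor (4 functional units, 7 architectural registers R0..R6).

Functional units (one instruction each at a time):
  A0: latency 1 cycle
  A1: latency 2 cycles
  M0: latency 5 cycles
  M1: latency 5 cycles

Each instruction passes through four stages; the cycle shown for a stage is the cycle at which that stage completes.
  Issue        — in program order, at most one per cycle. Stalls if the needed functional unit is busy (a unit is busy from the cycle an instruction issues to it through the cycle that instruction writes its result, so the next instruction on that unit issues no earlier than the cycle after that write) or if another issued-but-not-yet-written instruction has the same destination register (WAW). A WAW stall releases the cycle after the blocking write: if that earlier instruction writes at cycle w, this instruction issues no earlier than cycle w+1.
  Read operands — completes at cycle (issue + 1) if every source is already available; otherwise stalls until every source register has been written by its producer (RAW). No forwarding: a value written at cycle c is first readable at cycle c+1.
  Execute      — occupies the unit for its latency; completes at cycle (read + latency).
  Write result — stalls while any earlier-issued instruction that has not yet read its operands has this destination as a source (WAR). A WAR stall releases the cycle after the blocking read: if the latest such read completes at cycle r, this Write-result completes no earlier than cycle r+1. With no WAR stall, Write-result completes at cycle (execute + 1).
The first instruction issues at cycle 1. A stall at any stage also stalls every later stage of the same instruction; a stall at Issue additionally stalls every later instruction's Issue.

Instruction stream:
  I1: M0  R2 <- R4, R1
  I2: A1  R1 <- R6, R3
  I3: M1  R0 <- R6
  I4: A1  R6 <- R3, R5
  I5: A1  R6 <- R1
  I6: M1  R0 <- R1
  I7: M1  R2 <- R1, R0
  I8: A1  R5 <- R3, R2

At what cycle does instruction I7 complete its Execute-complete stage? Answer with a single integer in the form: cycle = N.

  I1 | 1 | 2 | 7 | 8
  I2 | 2 | 3 | 5 | 6
  I3 | 3 | 4 | 9 | 10
  I4 | 7 | 8 | 10 | 11   struct: A1 busy until I2 writes@6
  I5 | 12 | 13 | 15 | 16   struct: A1 busy until I4 writes@11
  I6 | 13 | 14 | 19 | 20
  I7 | 21 | 22 | 27 | 28   struct: M1 busy until I6 writes@20
  I8 | 22 | 29 | 31 | 32   RAW R2: wait I7 write@28

cycle = 27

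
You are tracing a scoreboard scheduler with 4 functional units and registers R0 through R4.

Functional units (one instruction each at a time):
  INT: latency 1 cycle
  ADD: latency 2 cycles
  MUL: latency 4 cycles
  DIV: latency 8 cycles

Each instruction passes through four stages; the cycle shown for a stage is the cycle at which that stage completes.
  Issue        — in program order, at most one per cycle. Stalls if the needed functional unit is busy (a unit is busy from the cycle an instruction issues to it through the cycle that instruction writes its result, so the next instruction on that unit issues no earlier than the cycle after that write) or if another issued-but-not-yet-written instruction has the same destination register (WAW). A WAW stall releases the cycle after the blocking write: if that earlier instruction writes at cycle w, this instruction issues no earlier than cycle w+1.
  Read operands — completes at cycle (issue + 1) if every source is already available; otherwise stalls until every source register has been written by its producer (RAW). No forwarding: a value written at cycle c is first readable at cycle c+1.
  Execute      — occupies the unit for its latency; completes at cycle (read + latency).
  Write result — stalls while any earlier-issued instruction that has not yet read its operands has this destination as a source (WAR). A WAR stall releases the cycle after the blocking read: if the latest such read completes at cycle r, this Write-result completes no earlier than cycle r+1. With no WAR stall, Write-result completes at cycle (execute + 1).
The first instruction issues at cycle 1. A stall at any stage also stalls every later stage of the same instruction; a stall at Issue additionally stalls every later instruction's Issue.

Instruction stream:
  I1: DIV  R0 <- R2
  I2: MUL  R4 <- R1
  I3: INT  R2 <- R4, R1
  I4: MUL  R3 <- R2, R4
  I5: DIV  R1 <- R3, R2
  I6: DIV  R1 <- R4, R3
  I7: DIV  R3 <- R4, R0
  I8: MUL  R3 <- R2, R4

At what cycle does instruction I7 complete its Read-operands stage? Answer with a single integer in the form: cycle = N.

cycle = 40

t=1  I1 issues→DIV
t=2  I1 reads, I2 issues→MUL
t=3  I2 reads, I3 issues→INT
t=7  I2 exec-done
t=8  I2 writes R4
t=9  I3 reads, I4 issues→MUL
t=10  I1 exec-done, I3 exec-done
t=11  I1 writes R0, I3 writes R2
t=12  I4 reads, I5 issues→DIV
t=16  I4 exec-done
t=17  I4 writes R3
t=18  I5 reads
t=26  I5 exec-done
t=27  I5 writes R1
t=28  I6 issues→DIV
t=29  I6 reads
t=37  I6 exec-done
t=38  I6 writes R1
t=39  I7 issues→DIV
t=40  I7 reads
t=48  I7 exec-done
t=49  I7 writes R3
t=50  I8 issues→MUL
t=51  I8 reads
t=55  I8 exec-done
t=56  I8 writes R3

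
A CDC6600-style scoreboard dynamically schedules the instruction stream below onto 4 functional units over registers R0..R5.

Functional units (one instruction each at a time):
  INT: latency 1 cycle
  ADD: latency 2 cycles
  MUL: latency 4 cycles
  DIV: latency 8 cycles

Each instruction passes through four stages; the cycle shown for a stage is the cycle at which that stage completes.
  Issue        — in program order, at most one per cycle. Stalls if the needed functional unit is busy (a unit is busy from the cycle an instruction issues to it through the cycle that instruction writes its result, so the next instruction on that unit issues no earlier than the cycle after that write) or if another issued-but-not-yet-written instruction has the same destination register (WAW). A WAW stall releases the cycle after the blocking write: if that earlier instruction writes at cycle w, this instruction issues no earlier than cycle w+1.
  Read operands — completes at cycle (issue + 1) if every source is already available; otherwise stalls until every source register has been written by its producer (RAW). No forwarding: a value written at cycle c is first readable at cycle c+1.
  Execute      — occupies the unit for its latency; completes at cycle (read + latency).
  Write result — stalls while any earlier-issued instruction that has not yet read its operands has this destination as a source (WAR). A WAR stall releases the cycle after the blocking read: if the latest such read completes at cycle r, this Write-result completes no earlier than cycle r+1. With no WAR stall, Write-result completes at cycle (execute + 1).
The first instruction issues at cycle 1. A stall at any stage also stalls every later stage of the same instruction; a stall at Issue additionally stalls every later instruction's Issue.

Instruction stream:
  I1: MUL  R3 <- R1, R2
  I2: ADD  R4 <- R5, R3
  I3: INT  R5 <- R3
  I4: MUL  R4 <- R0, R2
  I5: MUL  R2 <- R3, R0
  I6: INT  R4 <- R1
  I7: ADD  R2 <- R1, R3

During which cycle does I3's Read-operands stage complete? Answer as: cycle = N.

cycle = 8

[1] issue I1 (MUL)
[2] I1 read-ops | issue I2 (ADD)
[3] issue I3 (INT)
[6] I1 finished on MUL
[7] I1→R3
[8] I2 read-ops | I3 read-ops
[9] I3 finished on INT
[10] I2 finished on ADD | I3→R5
[11] I2→R4
[12] issue I4 (MUL)
[13] I4 read-ops
[17] I4 finished on MUL
[18] I4→R4
[19] issue I5 (MUL)
[20] I5 read-ops | issue I6 (INT)
[21] I6 read-ops
[22] I6 finished on INT
[23] I6→R4
[24] I5 finished on MUL
[25] I5→R2
[26] issue I7 (ADD)
[27] I7 read-ops
[29] I7 finished on ADD
[30] I7→R2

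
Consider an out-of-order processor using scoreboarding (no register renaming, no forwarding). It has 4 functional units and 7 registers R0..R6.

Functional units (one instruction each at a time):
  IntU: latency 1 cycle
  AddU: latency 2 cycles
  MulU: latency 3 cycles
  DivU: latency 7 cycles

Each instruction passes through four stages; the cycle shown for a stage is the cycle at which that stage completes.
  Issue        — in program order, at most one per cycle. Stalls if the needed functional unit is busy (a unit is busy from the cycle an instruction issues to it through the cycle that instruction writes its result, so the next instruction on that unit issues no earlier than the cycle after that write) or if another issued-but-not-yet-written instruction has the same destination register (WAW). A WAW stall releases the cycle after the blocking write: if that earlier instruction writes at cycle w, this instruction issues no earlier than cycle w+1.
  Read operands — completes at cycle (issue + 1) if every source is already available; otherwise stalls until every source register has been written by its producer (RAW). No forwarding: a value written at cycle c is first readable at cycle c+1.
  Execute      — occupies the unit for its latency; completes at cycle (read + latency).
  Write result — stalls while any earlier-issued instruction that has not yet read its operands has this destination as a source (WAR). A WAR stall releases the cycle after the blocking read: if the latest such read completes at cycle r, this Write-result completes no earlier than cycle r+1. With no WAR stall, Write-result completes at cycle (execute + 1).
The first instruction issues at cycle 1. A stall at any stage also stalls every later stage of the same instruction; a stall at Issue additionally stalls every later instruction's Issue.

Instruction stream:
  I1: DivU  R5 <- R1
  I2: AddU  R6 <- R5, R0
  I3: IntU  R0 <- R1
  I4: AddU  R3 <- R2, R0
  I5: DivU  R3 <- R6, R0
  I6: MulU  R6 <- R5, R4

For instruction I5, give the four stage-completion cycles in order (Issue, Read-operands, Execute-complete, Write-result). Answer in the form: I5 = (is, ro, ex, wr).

I5 = (20, 21, 28, 29)

[I1] 1/2/9/10
[I2] 2/11/13/14  (RAW R5: wait I1 write@10)
[I3] 3/4/5/12  (WAR R0: wait I2 read@11)
[I4] 15/16/18/19  (struct: AddU busy until I2 writes@14)
[I5] 20/21/28/29  (WAW R3: wait I4 write@19)
[I6] 21/22/25/26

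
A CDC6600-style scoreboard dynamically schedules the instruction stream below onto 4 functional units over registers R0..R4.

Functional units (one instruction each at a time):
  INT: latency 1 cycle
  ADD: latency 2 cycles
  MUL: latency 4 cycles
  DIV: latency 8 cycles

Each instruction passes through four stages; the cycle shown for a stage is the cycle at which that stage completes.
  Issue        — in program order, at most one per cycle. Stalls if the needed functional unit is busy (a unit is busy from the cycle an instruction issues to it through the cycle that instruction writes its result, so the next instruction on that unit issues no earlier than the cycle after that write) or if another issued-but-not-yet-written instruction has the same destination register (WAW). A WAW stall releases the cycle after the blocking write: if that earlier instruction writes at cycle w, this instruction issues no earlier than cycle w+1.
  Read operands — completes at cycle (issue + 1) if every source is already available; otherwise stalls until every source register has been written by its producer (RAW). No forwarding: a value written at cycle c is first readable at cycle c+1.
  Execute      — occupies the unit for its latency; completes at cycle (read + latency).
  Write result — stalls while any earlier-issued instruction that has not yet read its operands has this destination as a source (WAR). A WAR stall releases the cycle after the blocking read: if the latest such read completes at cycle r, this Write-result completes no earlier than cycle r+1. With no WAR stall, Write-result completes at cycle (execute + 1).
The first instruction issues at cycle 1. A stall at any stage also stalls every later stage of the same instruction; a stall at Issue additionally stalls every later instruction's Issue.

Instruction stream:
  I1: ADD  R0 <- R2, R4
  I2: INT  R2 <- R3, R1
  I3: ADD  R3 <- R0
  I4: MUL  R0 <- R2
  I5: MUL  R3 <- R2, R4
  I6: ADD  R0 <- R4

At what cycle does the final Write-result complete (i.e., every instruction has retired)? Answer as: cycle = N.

cycle = 20

[I1] 1/2/4/5
[I2] 2/3/4/5
[I3] 6/7/9/10  (struct: ADD busy until I1 writes@5)
[I4] 7/8/12/13
[I5] 14/15/19/20  (struct: MUL busy until I4 writes@13)
[I6] 15/16/18/19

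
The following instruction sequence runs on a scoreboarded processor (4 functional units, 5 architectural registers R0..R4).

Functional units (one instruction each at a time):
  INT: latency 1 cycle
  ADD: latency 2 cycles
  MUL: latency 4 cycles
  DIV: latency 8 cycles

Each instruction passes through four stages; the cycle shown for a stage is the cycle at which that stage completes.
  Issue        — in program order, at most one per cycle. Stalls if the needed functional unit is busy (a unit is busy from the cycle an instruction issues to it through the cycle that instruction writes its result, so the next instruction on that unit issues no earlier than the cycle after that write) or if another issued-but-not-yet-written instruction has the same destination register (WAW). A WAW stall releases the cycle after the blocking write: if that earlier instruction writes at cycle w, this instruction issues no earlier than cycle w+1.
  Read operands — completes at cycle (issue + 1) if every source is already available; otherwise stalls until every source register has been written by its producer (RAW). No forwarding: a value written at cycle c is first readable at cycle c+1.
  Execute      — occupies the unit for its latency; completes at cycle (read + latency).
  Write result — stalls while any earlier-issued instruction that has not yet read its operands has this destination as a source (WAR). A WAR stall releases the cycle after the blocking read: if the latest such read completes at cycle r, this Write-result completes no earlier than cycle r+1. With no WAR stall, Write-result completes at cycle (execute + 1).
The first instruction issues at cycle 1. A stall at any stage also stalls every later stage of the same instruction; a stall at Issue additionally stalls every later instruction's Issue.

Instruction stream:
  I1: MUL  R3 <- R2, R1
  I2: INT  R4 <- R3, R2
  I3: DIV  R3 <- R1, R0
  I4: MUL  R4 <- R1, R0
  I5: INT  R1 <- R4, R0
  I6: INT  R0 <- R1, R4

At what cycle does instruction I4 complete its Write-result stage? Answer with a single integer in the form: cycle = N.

t=1  I1→MUL
t=2  I1 RO · I2→INT
t=6  I1 EX
t=7  I1 WR R3
t=8  I2 RO · I3→DIV
t=9  I2 EX · I3 RO
t=10  I2 WR R4
t=11  I4→MUL
t=12  I4 RO · I5→INT
t=16  I4 EX
t=17  I3 EX · I4 WR R4
t=18  I3 WR R3 · I5 RO
t=19  I5 EX
t=20  I5 WR R1
t=21  I6→INT
t=22  I6 RO
t=23  I6 EX
t=24  I6 WR R0

cycle = 17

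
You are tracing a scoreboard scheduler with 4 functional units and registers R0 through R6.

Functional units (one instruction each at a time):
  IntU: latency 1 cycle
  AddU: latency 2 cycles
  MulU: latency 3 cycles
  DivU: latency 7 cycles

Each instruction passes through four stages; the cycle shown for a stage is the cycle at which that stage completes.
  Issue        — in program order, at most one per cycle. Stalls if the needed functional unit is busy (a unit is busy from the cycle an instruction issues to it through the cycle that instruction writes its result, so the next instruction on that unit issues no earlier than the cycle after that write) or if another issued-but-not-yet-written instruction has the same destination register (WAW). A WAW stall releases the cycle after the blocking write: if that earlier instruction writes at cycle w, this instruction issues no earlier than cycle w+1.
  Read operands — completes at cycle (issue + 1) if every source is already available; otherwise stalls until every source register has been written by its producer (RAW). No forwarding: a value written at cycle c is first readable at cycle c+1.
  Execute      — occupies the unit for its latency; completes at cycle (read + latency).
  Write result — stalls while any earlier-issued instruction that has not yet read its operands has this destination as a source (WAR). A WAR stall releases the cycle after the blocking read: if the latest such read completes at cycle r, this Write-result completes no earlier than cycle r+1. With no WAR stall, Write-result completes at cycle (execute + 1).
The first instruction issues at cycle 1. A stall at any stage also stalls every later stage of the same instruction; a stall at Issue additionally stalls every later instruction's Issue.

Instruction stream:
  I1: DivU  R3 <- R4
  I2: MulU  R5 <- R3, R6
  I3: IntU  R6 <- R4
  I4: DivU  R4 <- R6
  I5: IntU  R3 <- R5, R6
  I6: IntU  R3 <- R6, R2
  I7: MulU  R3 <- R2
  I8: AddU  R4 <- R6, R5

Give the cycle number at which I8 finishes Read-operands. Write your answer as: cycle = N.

1) issue 1, read 2, done 9, write 10
2) issue 2, read 11, done 14, write 15  <RAW R3: wait I1 write@10>
3) issue 3, read 4, done 5, write 12  <WAR R6: wait I2 read@11>
4) issue 11, read 13, done 20, write 21  <struct: DivU busy until I1 writes@10 / RAW R6: wait I3 write@12>
5) issue 13, read 16, done 17, write 18  <struct: IntU busy until I3 writes@12 / RAW R5: wait I2 write@15>
6) issue 19, read 20, done 21, write 22  <struct: IntU busy until I5 writes@18>
7) issue 23, read 24, done 27, write 28  <WAW R3: wait I6 write@22>
8) issue 24, read 25, done 27, write 28

cycle = 25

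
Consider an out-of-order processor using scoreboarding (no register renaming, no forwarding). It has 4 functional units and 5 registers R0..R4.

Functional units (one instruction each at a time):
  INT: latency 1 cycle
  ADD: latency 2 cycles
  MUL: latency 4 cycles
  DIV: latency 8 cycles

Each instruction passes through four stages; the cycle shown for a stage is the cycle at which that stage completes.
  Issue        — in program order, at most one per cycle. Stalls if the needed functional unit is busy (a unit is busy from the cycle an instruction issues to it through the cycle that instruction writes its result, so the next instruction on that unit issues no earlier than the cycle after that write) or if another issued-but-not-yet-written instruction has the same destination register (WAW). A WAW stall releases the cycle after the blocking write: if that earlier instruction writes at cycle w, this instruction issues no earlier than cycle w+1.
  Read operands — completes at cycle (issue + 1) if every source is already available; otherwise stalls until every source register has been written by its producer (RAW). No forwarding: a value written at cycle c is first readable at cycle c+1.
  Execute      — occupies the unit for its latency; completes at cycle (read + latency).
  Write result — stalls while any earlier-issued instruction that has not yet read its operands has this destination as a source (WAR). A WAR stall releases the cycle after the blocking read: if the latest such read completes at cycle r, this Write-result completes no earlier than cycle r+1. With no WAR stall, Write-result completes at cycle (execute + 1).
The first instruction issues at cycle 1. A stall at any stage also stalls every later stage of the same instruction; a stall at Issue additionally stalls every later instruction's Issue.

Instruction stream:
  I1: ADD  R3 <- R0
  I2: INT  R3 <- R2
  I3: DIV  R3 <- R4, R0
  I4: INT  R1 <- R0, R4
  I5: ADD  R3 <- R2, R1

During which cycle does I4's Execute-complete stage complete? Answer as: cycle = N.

I1  is:1  ro:2  ex:4  wr:5
I2  is:6  ro:7  ex:8  wr:9  — WAW R3: wait I1 write@5
I3  is:10  ro:11  ex:19  wr:20  — WAW R3: wait I2 write@9
I4  is:11  ro:12  ex:13  wr:14
I5  is:21  ro:22  ex:24  wr:25  — WAW R3: wait I3 write@20

cycle = 13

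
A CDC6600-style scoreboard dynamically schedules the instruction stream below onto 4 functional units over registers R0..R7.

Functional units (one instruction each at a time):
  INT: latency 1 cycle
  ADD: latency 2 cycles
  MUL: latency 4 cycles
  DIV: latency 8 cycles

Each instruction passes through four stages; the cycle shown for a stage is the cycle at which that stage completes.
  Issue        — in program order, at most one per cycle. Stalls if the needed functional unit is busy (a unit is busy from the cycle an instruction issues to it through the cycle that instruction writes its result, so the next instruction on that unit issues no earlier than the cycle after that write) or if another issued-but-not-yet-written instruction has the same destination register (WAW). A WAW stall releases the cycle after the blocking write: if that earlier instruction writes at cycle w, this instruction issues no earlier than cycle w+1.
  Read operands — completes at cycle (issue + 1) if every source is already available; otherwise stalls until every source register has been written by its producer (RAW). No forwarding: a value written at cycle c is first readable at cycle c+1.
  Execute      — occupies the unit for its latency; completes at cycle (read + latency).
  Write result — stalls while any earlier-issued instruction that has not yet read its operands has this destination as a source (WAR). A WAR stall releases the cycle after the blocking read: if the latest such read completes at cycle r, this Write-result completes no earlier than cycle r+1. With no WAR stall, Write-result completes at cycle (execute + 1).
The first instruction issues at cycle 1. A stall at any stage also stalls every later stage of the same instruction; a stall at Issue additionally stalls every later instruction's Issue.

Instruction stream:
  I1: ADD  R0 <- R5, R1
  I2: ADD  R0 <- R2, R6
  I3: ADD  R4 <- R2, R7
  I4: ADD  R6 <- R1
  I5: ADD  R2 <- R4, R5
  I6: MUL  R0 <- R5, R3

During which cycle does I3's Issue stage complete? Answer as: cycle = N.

1) issue 1, read 2, done 4, write 5
2) issue 6, read 7, done 9, write 10  <struct: ADD busy until I1 writes@5>
3) issue 11, read 12, done 14, write 15  <struct: ADD busy until I2 writes@10>
4) issue 16, read 17, done 19, write 20  <struct: ADD busy until I3 writes@15>
5) issue 21, read 22, done 24, write 25  <struct: ADD busy until I4 writes@20>
6) issue 22, read 23, done 27, write 28

cycle = 11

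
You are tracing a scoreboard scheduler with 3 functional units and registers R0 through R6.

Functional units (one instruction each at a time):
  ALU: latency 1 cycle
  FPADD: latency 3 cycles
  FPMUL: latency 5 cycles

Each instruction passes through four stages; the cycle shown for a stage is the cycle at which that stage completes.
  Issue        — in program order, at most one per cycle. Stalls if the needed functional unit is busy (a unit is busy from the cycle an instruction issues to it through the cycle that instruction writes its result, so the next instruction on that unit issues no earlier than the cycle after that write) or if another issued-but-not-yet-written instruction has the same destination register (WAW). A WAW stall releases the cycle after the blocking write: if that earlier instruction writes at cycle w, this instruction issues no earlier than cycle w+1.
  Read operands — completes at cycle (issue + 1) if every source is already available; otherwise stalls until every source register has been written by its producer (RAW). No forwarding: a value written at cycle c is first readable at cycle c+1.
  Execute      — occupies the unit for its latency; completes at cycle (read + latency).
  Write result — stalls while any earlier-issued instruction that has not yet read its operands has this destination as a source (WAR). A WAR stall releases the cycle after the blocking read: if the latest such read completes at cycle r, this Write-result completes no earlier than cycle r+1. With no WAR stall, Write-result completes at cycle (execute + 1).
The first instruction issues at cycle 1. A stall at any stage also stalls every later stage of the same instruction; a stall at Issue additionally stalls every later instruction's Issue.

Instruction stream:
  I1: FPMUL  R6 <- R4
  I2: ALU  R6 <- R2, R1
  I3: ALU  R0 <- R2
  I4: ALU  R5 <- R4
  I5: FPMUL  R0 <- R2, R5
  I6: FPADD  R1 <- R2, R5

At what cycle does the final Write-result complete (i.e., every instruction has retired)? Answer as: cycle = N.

  I1 | 1 | 2 | 7 | 8
  I2 | 9 | 10 | 11 | 12   WAW R6: wait I1 write@8
  I3 | 13 | 14 | 15 | 16   struct: ALU busy until I2 writes@12
  I4 | 17 | 18 | 19 | 20   struct: ALU busy until I3 writes@16
  I5 | 18 | 21 | 26 | 27   RAW R5: wait I4 write@20
  I6 | 19 | 21 | 24 | 25   RAW R5: wait I4 write@20

cycle = 27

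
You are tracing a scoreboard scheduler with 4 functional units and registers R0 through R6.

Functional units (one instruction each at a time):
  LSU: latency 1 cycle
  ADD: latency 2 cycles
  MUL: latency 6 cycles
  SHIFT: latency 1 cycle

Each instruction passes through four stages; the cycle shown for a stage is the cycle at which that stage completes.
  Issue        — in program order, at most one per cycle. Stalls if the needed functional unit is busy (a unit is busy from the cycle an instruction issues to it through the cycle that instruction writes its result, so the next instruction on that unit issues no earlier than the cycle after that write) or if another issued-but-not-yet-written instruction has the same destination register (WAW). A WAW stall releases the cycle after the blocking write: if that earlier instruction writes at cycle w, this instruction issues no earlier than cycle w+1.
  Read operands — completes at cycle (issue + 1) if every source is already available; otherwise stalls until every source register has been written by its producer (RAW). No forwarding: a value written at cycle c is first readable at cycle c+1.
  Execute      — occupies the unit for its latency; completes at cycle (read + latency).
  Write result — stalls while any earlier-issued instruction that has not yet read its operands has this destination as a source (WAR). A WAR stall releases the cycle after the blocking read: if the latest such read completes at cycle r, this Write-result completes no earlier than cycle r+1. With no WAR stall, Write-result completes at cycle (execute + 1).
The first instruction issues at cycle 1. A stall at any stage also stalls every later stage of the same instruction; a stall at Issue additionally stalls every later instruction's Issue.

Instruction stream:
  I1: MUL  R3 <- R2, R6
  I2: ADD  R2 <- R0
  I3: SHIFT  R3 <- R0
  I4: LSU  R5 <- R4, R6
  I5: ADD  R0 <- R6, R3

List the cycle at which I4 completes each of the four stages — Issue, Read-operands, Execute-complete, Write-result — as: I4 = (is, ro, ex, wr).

1) issue 1, read 2, done 8, write 9
2) issue 2, read 3, done 5, write 6
3) issue 10, read 11, done 12, write 13  <WAW R3: wait I1 write@9>
4) issue 11, read 12, done 13, write 14
5) issue 12, read 14, done 16, write 17  <RAW R3: wait I3 write@13>

I4 = (11, 12, 13, 14)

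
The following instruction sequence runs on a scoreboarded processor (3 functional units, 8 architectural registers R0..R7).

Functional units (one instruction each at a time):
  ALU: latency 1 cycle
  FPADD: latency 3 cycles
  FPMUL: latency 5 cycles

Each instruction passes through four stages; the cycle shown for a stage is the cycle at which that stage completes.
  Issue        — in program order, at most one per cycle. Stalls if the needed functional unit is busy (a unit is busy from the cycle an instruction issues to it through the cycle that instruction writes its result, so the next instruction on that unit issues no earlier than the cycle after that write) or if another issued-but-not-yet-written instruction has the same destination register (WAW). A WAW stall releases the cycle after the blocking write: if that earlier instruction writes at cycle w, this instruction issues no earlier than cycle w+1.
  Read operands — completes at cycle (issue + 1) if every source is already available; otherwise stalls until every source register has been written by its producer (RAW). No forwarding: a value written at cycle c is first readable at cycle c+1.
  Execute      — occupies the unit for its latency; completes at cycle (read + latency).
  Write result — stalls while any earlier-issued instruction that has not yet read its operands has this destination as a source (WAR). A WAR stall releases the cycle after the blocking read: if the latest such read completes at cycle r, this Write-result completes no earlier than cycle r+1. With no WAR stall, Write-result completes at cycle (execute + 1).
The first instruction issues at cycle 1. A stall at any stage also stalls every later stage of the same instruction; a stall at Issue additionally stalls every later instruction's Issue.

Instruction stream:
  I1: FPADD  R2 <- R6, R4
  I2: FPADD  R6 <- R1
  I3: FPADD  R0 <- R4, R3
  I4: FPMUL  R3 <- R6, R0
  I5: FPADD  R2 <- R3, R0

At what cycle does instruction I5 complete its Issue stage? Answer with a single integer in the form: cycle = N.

I1  is:1  ro:2  ex:5  wr:6
I2  is:7  ro:8  ex:11  wr:12  — struct: FPADD busy until I1 writes@6
I3  is:13  ro:14  ex:17  wr:18  — struct: FPADD busy until I2 writes@12
I4  is:14  ro:19  ex:24  wr:25  — RAW R0: wait I3 write@18
I5  is:19  ro:26  ex:29  wr:30  — struct: FPADD busy until I3 writes@18, RAW R3: wait I4 write@25

cycle = 19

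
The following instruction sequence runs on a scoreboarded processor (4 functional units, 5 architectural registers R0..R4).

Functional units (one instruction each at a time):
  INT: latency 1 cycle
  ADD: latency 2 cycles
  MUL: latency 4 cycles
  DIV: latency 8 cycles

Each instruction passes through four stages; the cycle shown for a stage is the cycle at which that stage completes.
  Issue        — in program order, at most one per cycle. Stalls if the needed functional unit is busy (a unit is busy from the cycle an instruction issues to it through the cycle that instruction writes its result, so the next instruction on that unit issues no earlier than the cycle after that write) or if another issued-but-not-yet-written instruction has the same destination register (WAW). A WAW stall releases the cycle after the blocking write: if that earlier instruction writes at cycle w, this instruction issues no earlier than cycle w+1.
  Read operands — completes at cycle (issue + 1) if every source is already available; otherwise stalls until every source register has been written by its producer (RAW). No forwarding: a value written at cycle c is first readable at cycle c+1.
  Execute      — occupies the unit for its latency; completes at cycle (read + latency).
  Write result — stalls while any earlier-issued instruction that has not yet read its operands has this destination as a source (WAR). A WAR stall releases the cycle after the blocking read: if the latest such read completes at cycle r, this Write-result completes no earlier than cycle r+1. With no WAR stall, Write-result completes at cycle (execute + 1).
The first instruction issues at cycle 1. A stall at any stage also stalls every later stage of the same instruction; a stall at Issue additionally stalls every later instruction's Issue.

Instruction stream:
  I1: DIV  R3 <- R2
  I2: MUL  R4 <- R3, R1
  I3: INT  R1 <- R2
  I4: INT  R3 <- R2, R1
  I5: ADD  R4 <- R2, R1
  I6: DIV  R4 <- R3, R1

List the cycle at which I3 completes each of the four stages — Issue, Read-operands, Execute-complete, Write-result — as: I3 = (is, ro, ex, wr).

I3 = (3, 4, 5, 13)

[1] I1 dispatched to DIV
[2] I1 operands ready, I2 dispatched to MUL
[3] I3 dispatched to INT
[4] I3 operands ready
[5] I3 complete
[10] I1 complete
[11] R3←I1
[12] I2 operands ready
[13] R1←I3
[14] I4 dispatched to INT
[15] I4 operands ready
[16] I2 complete, I4 complete
[17] R4←I2, R3←I4
[18] I5 dispatched to ADD
[19] I5 operands ready
[21] I5 complete
[22] R4←I5
[23] I6 dispatched to DIV
[24] I6 operands ready
[32] I6 complete
[33] R4←I6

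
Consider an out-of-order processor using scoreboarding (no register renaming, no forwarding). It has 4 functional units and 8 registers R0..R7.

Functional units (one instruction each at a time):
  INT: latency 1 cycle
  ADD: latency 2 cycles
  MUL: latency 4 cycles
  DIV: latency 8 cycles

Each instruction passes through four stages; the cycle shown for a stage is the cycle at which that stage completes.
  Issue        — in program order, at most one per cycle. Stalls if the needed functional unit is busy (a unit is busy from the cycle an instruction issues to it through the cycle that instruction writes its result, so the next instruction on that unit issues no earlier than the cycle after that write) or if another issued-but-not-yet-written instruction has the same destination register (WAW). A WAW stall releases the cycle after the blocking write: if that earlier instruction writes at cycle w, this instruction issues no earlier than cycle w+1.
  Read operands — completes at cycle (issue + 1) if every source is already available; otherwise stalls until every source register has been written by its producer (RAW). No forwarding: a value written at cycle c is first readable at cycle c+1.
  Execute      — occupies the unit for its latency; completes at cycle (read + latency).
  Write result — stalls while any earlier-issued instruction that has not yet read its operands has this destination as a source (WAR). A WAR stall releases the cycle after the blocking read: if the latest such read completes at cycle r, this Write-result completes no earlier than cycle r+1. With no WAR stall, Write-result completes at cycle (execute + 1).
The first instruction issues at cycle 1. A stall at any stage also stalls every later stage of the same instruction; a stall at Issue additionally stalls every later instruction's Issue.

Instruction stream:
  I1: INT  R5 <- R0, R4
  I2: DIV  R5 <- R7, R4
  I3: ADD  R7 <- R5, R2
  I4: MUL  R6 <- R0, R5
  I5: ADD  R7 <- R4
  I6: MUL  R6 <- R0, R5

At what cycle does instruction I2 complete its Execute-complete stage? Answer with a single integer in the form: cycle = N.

I1  is:1  ro:2  ex:3  wr:4
I2  is:5  ro:6  ex:14  wr:15  — WAW R5: wait I1 write@4
I3  is:6  ro:16  ex:18  wr:19  — RAW R5: wait I2 write@15
I4  is:7  ro:16  ex:20  wr:21  — RAW R5: wait I2 write@15
I5  is:20  ro:21  ex:23  wr:24  — struct: ADD busy until I3 writes@19
I6  is:22  ro:23  ex:27  wr:28  — struct: MUL busy until I4 writes@21

cycle = 14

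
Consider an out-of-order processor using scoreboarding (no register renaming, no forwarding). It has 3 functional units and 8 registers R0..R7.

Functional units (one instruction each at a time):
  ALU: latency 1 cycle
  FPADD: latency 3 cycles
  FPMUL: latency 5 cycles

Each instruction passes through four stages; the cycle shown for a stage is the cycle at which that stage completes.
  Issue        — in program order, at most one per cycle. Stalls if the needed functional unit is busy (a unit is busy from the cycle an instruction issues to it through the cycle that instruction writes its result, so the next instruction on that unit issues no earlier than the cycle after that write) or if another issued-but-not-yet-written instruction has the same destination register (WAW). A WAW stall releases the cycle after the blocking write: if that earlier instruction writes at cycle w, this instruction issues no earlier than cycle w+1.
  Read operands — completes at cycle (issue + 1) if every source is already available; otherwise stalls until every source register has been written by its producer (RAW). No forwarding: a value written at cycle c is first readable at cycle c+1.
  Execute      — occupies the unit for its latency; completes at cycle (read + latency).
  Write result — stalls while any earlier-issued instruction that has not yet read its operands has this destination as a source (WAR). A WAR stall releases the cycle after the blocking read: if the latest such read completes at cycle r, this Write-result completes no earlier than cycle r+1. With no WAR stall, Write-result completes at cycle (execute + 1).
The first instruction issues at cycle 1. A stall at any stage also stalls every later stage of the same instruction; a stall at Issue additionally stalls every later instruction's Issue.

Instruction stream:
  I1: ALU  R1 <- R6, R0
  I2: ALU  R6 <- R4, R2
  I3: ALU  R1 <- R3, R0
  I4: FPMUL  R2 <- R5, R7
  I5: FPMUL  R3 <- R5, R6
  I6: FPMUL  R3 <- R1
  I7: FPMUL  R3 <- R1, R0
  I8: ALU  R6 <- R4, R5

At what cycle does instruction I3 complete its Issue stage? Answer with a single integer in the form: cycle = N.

cycle = 9

c1: I1 issues→ALU
c2: I1 reads
c3: I1 exec-done
c4: I1 writes R1
c5: I2 issues→ALU
c6: I2 reads
c7: I2 exec-done
c8: I2 writes R6
c9: I3 issues→ALU
c10: I3 reads; I4 issues→FPMUL
c11: I3 exec-done; I4 reads
c12: I3 writes R1
c16: I4 exec-done
c17: I4 writes R2
c18: I5 issues→FPMUL
c19: I5 reads
c24: I5 exec-done
c25: I5 writes R3
c26: I6 issues→FPMUL
c27: I6 reads
c32: I6 exec-done
c33: I6 writes R3
c34: I7 issues→FPMUL
c35: I7 reads; I8 issues→ALU
c36: I8 reads
c37: I8 exec-done
c38: I8 writes R6
c40: I7 exec-done
c41: I7 writes R3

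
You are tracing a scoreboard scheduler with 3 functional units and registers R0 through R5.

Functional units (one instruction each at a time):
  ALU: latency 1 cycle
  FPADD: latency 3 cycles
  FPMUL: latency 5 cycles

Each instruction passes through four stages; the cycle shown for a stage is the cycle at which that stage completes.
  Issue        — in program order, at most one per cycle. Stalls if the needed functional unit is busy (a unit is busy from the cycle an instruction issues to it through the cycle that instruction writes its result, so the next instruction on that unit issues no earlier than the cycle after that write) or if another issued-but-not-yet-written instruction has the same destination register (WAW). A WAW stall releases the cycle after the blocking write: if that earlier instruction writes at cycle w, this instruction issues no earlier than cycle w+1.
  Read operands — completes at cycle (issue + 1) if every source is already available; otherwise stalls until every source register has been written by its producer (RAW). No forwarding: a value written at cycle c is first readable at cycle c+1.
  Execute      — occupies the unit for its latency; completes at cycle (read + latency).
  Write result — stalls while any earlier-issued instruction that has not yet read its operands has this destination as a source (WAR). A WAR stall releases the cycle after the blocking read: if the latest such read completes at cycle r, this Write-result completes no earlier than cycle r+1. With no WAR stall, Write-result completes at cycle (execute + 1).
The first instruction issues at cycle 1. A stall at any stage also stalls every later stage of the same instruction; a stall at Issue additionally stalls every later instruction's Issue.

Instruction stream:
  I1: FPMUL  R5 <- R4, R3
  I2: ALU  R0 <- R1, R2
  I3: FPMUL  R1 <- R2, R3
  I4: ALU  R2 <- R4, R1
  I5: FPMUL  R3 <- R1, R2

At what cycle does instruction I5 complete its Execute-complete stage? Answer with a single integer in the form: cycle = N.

cycle = 25

I1: IS=1 RO=2 EX=7 WR=8
I2: IS=2 RO=3 EX=4 WR=5
I3: IS=9 RO=10 EX=15 WR=16  [struct: FPMUL busy until I1 writes@8]
I4: IS=10 RO=17 EX=18 WR=19  [RAW R1: wait I3 write@16]
I5: IS=17 RO=20 EX=25 WR=26  [struct: FPMUL busy until I3 writes@16; RAW R2: wait I4 write@19]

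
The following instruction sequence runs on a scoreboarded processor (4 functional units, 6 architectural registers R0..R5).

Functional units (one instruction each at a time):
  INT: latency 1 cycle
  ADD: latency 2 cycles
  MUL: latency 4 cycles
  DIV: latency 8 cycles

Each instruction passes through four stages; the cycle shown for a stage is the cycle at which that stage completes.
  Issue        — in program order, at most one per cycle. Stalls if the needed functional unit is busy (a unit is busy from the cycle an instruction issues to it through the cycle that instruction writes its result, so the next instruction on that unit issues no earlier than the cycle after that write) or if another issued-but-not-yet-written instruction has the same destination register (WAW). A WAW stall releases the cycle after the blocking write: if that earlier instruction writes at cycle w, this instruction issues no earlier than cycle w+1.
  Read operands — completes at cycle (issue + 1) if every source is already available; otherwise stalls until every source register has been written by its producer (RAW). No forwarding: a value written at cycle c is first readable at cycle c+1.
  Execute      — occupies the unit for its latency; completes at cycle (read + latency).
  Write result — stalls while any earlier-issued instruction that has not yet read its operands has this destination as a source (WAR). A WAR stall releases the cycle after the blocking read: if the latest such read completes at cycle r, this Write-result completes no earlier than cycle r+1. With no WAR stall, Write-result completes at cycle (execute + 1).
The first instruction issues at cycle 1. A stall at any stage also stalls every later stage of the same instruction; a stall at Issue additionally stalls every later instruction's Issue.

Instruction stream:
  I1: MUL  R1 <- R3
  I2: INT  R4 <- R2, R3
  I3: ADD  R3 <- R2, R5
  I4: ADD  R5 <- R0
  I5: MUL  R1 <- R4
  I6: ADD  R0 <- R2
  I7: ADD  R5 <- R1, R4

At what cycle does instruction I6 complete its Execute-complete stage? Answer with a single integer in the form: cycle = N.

cycle = 16

t=1  I1 issues→MUL
t=2  I1 reads, I2 issues→INT
t=3  I2 reads, I3 issues→ADD
t=4  I2 exec-done, I3 reads
t=5  I2 writes R4
t=6  I1 exec-done, I3 exec-done
t=7  I1 writes R1, I3 writes R3
t=8  I4 issues→ADD
t=9  I4 reads, I5 issues→MUL
t=10  I5 reads
t=11  I4 exec-done
t=12  I4 writes R5
t=13  I6 issues→ADD
t=14  I5 exec-done, I6 reads
t=15  I5 writes R1
t=16  I6 exec-done
t=17  I6 writes R0
t=18  I7 issues→ADD
t=19  I7 reads
t=21  I7 exec-done
t=22  I7 writes R5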